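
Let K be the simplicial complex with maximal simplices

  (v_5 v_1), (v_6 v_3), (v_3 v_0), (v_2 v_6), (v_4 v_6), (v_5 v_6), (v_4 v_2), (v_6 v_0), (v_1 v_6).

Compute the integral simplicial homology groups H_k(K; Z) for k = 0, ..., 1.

H_0 = Z,  H_1 = Z^3.

We work with the vertex ordering v_0 < v_1 < v_2 < v_3 < v_4 < v_5 < v_6. The simplices of K, each written with vertices in increasing order, are:

  0-simplices (7): [v_0], [v_1], [v_2], [v_3], [v_4], [v_5], [v_6]
  1-simplices (9): [v_0,v_3], [v_0,v_6], [v_1,v_5], [v_1,v_6], [v_2,v_4], [v_2,v_6], [v_3,v_6], [v_4,v_6], [v_5,v_6]

so the chain groups are C_0 ≅ Z^7, C_1 ≅ Z^9.

The boundary map ∂_1: C_1 → C_0 maps an edge to its endpoints' difference, ∂[p,q] = q − p.
The resulting 7×9 matrix has rank 6, and its Smith normal form has invariant factors (1,1,1,1,1,1).

Computing H_k = (kernel of ∂_k) / (image of ∂_{k+1}):

  H_0: rank C_0 − rank ∂_1 = 7 − 6 = 1, and the invariant factors of ∂_1 are all 1, so H_0 ≅ Z.
  H_1: rank ker ∂_1 − rank ∂_2 = (9 − 6) − 0 = 3, and there is no ∂_2, so H_1 ≅ Z^3.

As a check, the Euler characteristic is 7 − 9 = -2, which agrees with 1 − 3 = -2.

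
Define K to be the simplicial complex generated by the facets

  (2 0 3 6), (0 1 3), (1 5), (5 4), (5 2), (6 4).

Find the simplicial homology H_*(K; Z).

K has 7 vertices, 12 edges, 5 triangles, 1 3-simplex.
rank ∂_0 = 0, rank ∂_1 = 6 ⇒ b_0 = 7 − 0 − 6 = 1; all invariant factors of ∂_1 are 1 so no torsion. So H_0 ≅ Z.
rank ∂_1 = 6, rank ∂_2 = 4 ⇒ b_1 = 12 − 6 − 4 = 2; all invariant factors of ∂_2 are 1 so no torsion. So H_1 ≅ Z^2.
rank ∂_2 = 4, rank ∂_3 = 1 ⇒ b_2 = 5 − 4 − 1 = 0; all invariant factors of ∂_3 are 1 so no torsion. So H_2 ≅ 0.
rank ∂_3 = 1, rank ∂_4 = 0 ⇒ b_3 = 1 − 1 − 0 = 0. So H_3 ≅ 0.

H_0 ≅ Z,  H_1 ≅ Z^2,  H_2 = 0,  H_3 = 0.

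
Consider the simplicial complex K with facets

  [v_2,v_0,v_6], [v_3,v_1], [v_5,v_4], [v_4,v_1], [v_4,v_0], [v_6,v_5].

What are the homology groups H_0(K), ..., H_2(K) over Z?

We work with the vertex ordering v_0 < v_1 < v_2 < v_3 < v_4 < v_5 < v_6. The simplices of K, each written with vertices in increasing order, are:

  0-simplices (7): [v_0], [v_1], [v_2], [v_3], [v_4], [v_5], [v_6]
  1-simplices (8): [v_0,v_2], [v_0,v_4], [v_0,v_6], [v_1,v_3], [v_1,v_4], [v_2,v_6], [v_4,v_5], [v_5,v_6]
  2-simplices (1): [v_0,v_2,v_6]

giving chain groups C_0 ≅ Z^7, C_1 ≅ Z^8, C_2 ≅ Z^1.

The boundary map ∂_1: C_1 → C_0 is given by ∂[p,q] = [q] − [p]. For instance
  ∂[v_1,v_3] = [v_3] − [v_1].
This gives a 7×8 integer matrix of rank 6; reducing to Smith normal form yields diagonal entries (1,1,1,1,1,1).

Boundary ∂_2: C_2 → C_1 sends each 2-simplex [p,q,r] to [q,r] − [p,r] + [p,q]. For instance
  ∂[v_0,v_2,v_6] = [v_2,v_6] − [v_0,v_6] + [v_0,v_2].
The resulting 8×1 matrix has rank 1, and its Smith normal form has invariant factors (1).

Now H_k = ker ∂_k / im ∂_{k+1}, so:

  H_0: rank C_0 − rank ∂_1 = 7 − 6 = 1, and the invariant factors of ∂_1 are all 1, so H_0 ≅ Z.
  H_1: rank ker ∂_1 − rank ∂_2 = (8 − 6) − 1 = 1, and the invariant factors of ∂_2 are all 1, so H_1 ≅ Z.
  H_2: rank ker ∂_2 − rank ∂_3 = (1 − 1) − 0 = 0, and there is no ∂_3, so H_2 ≅ 0.

As a check, the Euler characteristic is 7 − 8 + 1 = 0, which agrees with 1 − 1 + 0 = 0.

H_0 = Z,  H_1 = Z,  H_2 = 0.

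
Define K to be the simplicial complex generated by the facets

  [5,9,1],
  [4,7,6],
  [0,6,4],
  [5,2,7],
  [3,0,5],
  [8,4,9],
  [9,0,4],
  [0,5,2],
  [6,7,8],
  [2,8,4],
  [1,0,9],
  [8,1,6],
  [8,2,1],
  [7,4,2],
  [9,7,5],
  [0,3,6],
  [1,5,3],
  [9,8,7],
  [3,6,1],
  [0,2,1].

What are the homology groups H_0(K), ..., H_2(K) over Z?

Fix the vertex order 0 < 1 < 2 < 3 < 4 < 5 < 6 < 7 < 8 < 9 and write every simplex with vertices in increasing order. Then dim K = 2 and the simplices of K are:

  0-simplices (10): [0], [1], [2], [3], [4], [5], [6], [7], [8], [9]
  1-simplices (30): (30 of them)
  2-simplices (20): (20 of them)

Hence C_0 ≅ Z^10, C_1 ≅ Z^30, C_2 ≅ Z^20.

The boundary map ∂_1: C_1 → C_0 sends each edge [p,q] (with p < q) to q − p.
The 10×30 boundary matrix has rank 9 and Smith normal form diag(1,1,1,1,1,1,1,1,1).

The boundary map ∂_2: C_2 → C_1 sends each 2-simplex [p,q,r] to [q,r] − [p,r] + [p,q]. For instance
  ∂[0,1,2] = [1,2] − [0,2] + [0,1],
  ∂[0,3,6] = [3,6] − [0,6] + [0,3].
As a 30×20 matrix over Z this has rank 20, with invariant factors (1,1,1,1,1,1,1,1,1,1,1,1,1,1,1,1,1,1,1,2).

Reading off H_k = ker ∂_k / im ∂_{k+1}:

  H_0: rank C_0 − rank ∂_1 = 10 − 9 = 1, and the invariant factors of ∂_1 are all 1, so H_0 = Z.
  H_1: rank ker ∂_1 − rank ∂_2 = (30 − 9) − 20 = 1, and ∂_2 has invariant factor 2 > 1, so H_1 = Z ⊕ Z/2Z.
  H_2: rank ker ∂_2 − rank ∂_3 = (20 − 20) − 0 = 0, and there is no ∂_3, so H_2 = 0.

As a check, the Euler characteristic is 10 − 30 + 20 = 0, which agrees with 1 − 1 + 0 = 0.
(K is a triangulation of the Klein bottle.)

H_0 = Z,  H_1 = Z ⊕ Z/2Z,  H_2 = 0.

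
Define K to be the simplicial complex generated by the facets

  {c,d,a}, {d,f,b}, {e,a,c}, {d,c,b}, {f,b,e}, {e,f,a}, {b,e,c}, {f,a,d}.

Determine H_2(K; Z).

Fix the vertex order a < b < c < d < e < f and write every simplex with vertices in increasing order. Then dim K = 2 and the simplices of K are:

  0-simplices (6): a, b, c, d, e, f
  1-simplices (12): ac, ad, ae, af, bc, bd, be, bf, cd, ce, df, ef
  2-simplices (8): acd, ace, adf, aef, bcd, bce, bdf, bef

Hence C_0 ≅ Z^6, C_1 ≅ Z^12, C_2 ≅ Z^8.

∂_1: C_1 → C_0 sends each edge [p,q] (with p < q) to q − p.
As a 6×12 matrix over Z this has rank 5, with invariant factors (1,1,1,1,1).

Boundary ∂_2: C_2 → C_1 maps a triangle to the signed sum of its edges. For instance
  ∂bcd = cd − bd + bc,
  ∂ace = ce − ae + ac.
This gives a 12×8 integer matrix of rank 7; reducing to Smith normal form yields diagonal entries (1,1,1,1,1,1,1).

Computing H_k = (kernel of ∂_k) / (image of ∂_{k+1}):

  H_2: rank ker ∂_2 − rank ∂_3 = (8 − 7) − 0 = 1, and there is no ∂_3, so H_2 = Z.

H_2 = Z.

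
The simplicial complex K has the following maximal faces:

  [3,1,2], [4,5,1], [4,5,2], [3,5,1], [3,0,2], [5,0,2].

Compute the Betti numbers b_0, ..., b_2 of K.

b_0 = 1, b_1 = 1, b_2 = 0.

We work with the vertex ordering 0 < 1 < 2 < 3 < 4 < 5. The simplices of K, each written with vertices in increasing order, are:

  0-simplices (6): [0], [1], [2], [3], [4], [5]
  1-simplices (12): [0,2], [0,3], [0,5], [1,2], [1,3], [1,4], [1,5], [2,3], [2,4], [2,5], [3,5], [4,5]
  2-simplices (6): [0,2,3], [0,2,5], [1,2,3], [1,3,5], [1,4,5], [2,4,5]

Hence C_0 ≅ Z^6, C_1 ≅ Z^12, C_2 ≅ Z^6.

The boundary map ∂_1: C_1 → C_0 maps an edge to its endpoints' difference, ∂[p,q] = q − p. For instance
  ∂[0,2] = [2] − [0].
The 6×12 boundary matrix has rank 5 and Smith normal form diag(1,1,1,1,1).

∂_2: C_2 → C_1 sends each 2-simplex [p,q,r] to [q,r] − [p,r] + [p,q]. For instance
  ∂[0,2,3] = [2,3] − [0,3] + [0,2],
  ∂[1,2,3] = [2,3] − [1,3] + [1,2].
As a 12×6 matrix over Z this has rank 6, with invariant factors (1,1,1,1,1,1).

Now H_k = ker ∂_k / im ∂_{k+1}, so:

  H_0: rank C_0 − rank ∂_1 = 6 − 5 = 1, and the invariant factors of ∂_1 are all 1, so H_0 = Z.
  H_1: rank ker ∂_1 − rank ∂_2 = (12 − 5) − 6 = 1, and the invariant factors of ∂_2 are all 1, so H_1 = Z.
  H_2: rank ker ∂_2 − rank ∂_3 = (6 − 6) − 0 = 0, and there is no ∂_3, so H_2 = 0.

As a check, the Euler characteristic is 6 − 12 + 6 = 0, which agrees with 1 − 1 + 0 = 0.

Hence the Betti numbers are b_0 = 1, b_1 = 1, b_2 = 0.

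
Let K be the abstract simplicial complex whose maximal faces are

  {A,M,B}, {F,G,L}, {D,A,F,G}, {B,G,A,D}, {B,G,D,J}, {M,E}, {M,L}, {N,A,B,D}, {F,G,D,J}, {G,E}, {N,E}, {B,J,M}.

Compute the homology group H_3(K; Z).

H_3 ≅ 0.

Order the vertices as A < B < D < E < F < G < J < L < M < N. Listing each simplex with vertices in this order, K has dimension 3 with simplices:

  0-simplices (10): A, B, D, E, F, G, J, L, M, N
  1-simplices (25): AB, AD, AF, AG, AM, AN, BD, BG, BJ, BM, BN, DF, DG, DJ, DN, EG, EM, EN, FG, FJ, FL, GJ, GL, JM, LM
  2-simplices (18): ABD, ABG, ABM, ABN, ADF, ADG, ADN, AFG, BDG, BDJ, BDN, BGJ, BJM, DFG, DFJ, DGJ, FGJ, FGL
  3-simplices (5): ABDG, ABDN, ADFG, BDGJ, DFGJ

Hence C_0 ≅ Z^10, C_1 ≅ Z^25, C_2 ≅ Z^18, C_3 ≅ Z^5.

Boundary ∂_1: C_1 → C_0 is given by ∂[p,q] = [q] − [p]. For instance
  ∂GJ = J − G.
The resulting 10×25 matrix has rank 9, and its Smith normal form has invariant factors (1,1,1,1,1,1,1,1,1).

∂_2: C_2 → C_1 acts by ∂[p,q,r] = [q,r] − [p,r] + [p,q]. For instance
  ∂BDN = DN − BN + BD,
  ∂FGJ = GJ − FJ + FG.
The 25×18 boundary matrix has rank 13 and Smith normal form diag(1,1,1,1,1,1,1,1,1,1,1,1,1).

Boundary ∂_3: C_3 → C_2 sends each 3-simplex σ to the alternating sum Σ_i (−1)^i (σ with its i-th vertex removed). For instance
  ∂DFGJ = FGJ − DGJ + DFJ − DFG,
  ∂BDGJ = DGJ − BGJ + BDJ − BDG.
As a 18×5 matrix over Z this has rank 5, with invariant factors (1,1,1,1,1).

Computing H_k = (kernel of ∂_k) / (image of ∂_{k+1}):

  H_3: rank ker ∂_3 − rank ∂_4 = (5 − 5) − 0 = 0, and there is no ∂_4, so H_3 = 0.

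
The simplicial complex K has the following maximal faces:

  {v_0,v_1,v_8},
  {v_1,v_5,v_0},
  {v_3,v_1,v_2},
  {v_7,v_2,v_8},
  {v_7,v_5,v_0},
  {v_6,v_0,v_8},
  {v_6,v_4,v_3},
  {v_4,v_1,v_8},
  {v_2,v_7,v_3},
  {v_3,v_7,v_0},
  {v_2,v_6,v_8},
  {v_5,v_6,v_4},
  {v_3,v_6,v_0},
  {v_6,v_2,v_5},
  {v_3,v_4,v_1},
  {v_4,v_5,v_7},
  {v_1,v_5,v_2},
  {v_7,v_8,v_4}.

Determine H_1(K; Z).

Fix the vertex order v_0 < v_1 < v_2 < v_3 < v_4 < v_5 < v_6 < v_7 < v_8 and write every simplex with vertices in increasing order. Then dim K = 2 and the simplices of K are:

  0-simplices (9): [v_0], [v_1], [v_2], [v_3], [v_4], [v_5], [v_6], [v_7], [v_8]
  1-simplices (27): (27 of them)
  2-simplices (18): (18 of them)

giving chain groups C_0 ≅ Z^9, C_1 ≅ Z^27, C_2 ≅ Z^18.

∂_1: C_1 → C_0 is given by ∂[p,q] = [q] − [p]. For instance
  ∂[v_6,v_8] = [v_8] − [v_6].
The 9×27 boundary matrix has rank 8 and Smith normal form diag(1,1,1,1,1,1,1,1).

The boundary map ∂_2: C_2 → C_1 sends each 2-simplex [p,q,r] to [q,r] − [p,r] + [p,q]. For instance
  ∂[v_2,v_5,v_6] = [v_5,v_6] − [v_2,v_6] + [v_2,v_5],
  ∂[v_0,v_6,v_8] = [v_6,v_8] − [v_0,v_8] + [v_0,v_6].
The resulting 27×18 matrix has rank 17, and its Smith normal form has invariant factors (1,1,1,1,1,1,1,1,1,1,1,1,1,1,1,1,1).

Reading off H_k = ker ∂_k / im ∂_{k+1}:

  H_1: rank ker ∂_1 − rank ∂_2 = (27 − 8) − 17 = 2, and the invariant factors of ∂_2 are all 1, so H_1 = Z^2.

H_1 = Z^2.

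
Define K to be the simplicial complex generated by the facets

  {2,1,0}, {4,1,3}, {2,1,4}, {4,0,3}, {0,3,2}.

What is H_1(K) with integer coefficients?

H_1 = Z.

Fix the vertex order 0 < 1 < 2 < 3 < 4 and write every simplex with vertices in increasing order. Then dim K = 2 and the simplices of K are:

  0-simplices (5): [0], [1], [2], [3], [4]
  1-simplices (10): [0,1], [0,2], [0,3], [0,4], [1,2], [1,3], [1,4], [2,3], [2,4], [3,4]
  2-simplices (5): [0,1,2], [0,2,3], [0,3,4], [1,2,4], [1,3,4]

giving chain groups C_0 ≅ Z^5, C_1 ≅ Z^10, C_2 ≅ Z^5.

Boundary ∂_1: C_1 → C_0 sends each edge [p,q] (with p < q) to q − p. For instance
  ∂[0,4] = [4] − [0].
The resulting 5×10 matrix has rank 4, and its Smith normal form has invariant factors (1,1,1,1).

∂_2: C_2 → C_1 maps a triangle to the signed sum of its edges. For instance
  ∂[0,1,2] = [1,2] − [0,2] + [0,1],
  ∂[1,3,4] = [3,4] − [1,4] + [1,3].
The 10×5 boundary matrix has rank 5 and Smith normal form diag(1,1,1,1,1).

Reading off H_k = ker ∂_k / im ∂_{k+1}:

  H_1: rank ker ∂_1 − rank ∂_2 = (10 − 4) − 5 = 1, and the invariant factors of ∂_2 are all 1, so H_1 = Z.

(K is a triangulation of the Möbius band.)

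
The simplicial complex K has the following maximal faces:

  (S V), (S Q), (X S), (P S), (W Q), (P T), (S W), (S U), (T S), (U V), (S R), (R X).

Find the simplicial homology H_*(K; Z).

H_0 = Z,  H_1 = Z^4.

We work with the vertex ordering P < Q < R < S < T < U < V < W < X. The simplices of K, each written with vertices in increasing order, are:

  0-simplices (9): P, Q, R, S, T, U, V, W, X
  1-simplices (12): PS, PT, QS, QW, RS, RX, ST, SU, SV, SW, SX, UV

giving chain groups C_0 ≅ Z^9, C_1 ≅ Z^12.

Boundary ∂_1: C_1 → C_0 is given by ∂[p,q] = [q] − [p]. For instance
  ∂SW = W − S.
As a 9×12 matrix over Z this has rank 8, with invariant factors (1,1,1,1,1,1,1,1).

From H_k ≅ ker(∂_k) / im(∂_{k+1}) we obtain:

  H_0: rank C_0 − rank ∂_1 = 9 − 8 = 1, and the invariant factors of ∂_1 are all 1, so H_0 = Z.
  H_1: rank ker ∂_1 − rank ∂_2 = (12 − 8) − 0 = 4, and there is no ∂_2, so H_1 = Z^4.

(K is a triangulation of a wedge of 4 circles.)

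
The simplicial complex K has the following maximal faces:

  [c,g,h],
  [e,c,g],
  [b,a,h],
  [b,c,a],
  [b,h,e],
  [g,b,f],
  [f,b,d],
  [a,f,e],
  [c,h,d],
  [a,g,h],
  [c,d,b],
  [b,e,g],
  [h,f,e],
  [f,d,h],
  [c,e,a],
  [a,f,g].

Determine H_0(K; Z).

We work with the vertex ordering a < b < c < d < e < f < g < h. The simplices of K, each written with vertices in increasing order, are:

  0-simplices (8): a, b, c, d, e, f, g, h
  1-simplices (24): ab, ac, ae, af, ag, ah, bc, bd, be, bf, bg, bh, cd, ce, cg, ch, df, dh, ef, eg, eh, fg, fh, gh
  2-simplices (16): abc, abh, ace, aef, afg, agh, bcd, bdf, beg, beh, bfg, cdh, ceg, cgh, dfh, efh

giving chain groups C_0 ≅ Z^8, C_1 ≅ Z^24, C_2 ≅ Z^16.

Boundary ∂_1: C_1 → C_0 is given by ∂[p,q] = [q] − [p]. For instance
  ∂af = f − a.
The 8×24 boundary matrix has rank 7 and Smith normal form diag(1,1,1,1,1,1,1).

∂_2: C_2 → C_1 maps a triangle to the signed sum of its edges. For instance
  ∂bfg = fg − bg + bf,
  ∂ceg = eg − cg + ce.
The 24×16 boundary matrix has rank 15 and Smith normal form diag(1,1,1,1,1,1,1,1,1,1,1,1,1,1,1).

Now H_k = ker ∂_k / im ∂_{k+1}, so:

  H_0: rank C_0 − rank ∂_1 = 8 − 7 = 1, and the invariant factors of ∂_1 are all 1, so H_0 = Z.

(K is a triangulation of the torus T^2.)

H_0 ≅ Z.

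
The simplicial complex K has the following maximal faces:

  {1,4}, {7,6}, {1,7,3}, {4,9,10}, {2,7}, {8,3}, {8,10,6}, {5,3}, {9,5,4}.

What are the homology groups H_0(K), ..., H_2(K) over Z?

Order the vertices as 1 < 2 < 3 < 4 < 5 < 6 < 7 < 8 < 9 < 10. Listing each simplex with vertices in this order, K has dimension 2 with simplices:

  0-simplices (10): [1], [2], [3], [4], [5], [6], [7], [8], [9], [10]
  1-simplices (16): [1,3], [1,4], [1,7], [2,7], [3,5], [3,7], [3,8], [4,5], [4,9], [4,10], [5,9], [6,7], [6,8], [6,10], [8,10], [9,10]
  2-simplices (4): [1,3,7], [4,5,9], [4,9,10], [6,8,10]

giving chain groups C_0 ≅ Z^10, C_1 ≅ Z^16, C_2 ≅ Z^4.

∂_1: C_1 → C_0 is given by ∂[p,q] = [q] − [p]. For instance
  ∂[3,8] = [8] − [3].
As a 10×16 matrix over Z this has rank 9, with invariant factors (1,1,1,1,1,1,1,1,1).

Boundary ∂_2: C_2 → C_1 maps a triangle to the signed sum of its edges. For instance
  ∂[6,8,10] = [8,10] − [6,10] + [6,8],
  ∂[1,3,7] = [3,7] − [1,7] + [1,3].
This gives a 16×4 integer matrix of rank 4; reducing to Smith normal form yields diagonal entries (1,1,1,1).

Now H_k = ker ∂_k / im ∂_{k+1}, so:

  H_0: rank C_0 − rank ∂_1 = 10 − 9 = 1, and the invariant factors of ∂_1 are all 1, so H_0 ≅ Z.
  H_1: rank ker ∂_1 − rank ∂_2 = (16 − 9) − 4 = 3, and the invariant factors of ∂_2 are all 1, so H_1 ≅ Z^3.
  H_2: rank ker ∂_2 − rank ∂_3 = (4 − 4) − 0 = 0, and there is no ∂_3, so H_2 ≅ 0.

H_0 = Z,  H_1 = Z^3,  H_2 = 0.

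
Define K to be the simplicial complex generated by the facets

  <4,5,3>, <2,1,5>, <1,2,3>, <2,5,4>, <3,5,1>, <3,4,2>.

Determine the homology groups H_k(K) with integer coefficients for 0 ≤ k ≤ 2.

We work with the vertex ordering 1 < 2 < 3 < 4 < 5. The simplices of K, each written with vertices in increasing order, are:

  0-simplices (5): [1], [2], [3], [4], [5]
  1-simplices (9): [1,2], [1,3], [1,5], [2,3], [2,4], [2,5], [3,4], [3,5], [4,5]
  2-simplices (6): [1,2,3], [1,2,5], [1,3,5], [2,3,4], [2,4,5], [3,4,5]

so the chain groups are C_0 ≅ Z^5, C_1 ≅ Z^9, C_2 ≅ Z^6.

Boundary ∂_1: C_1 → C_0 is given by ∂[p,q] = [q] − [p].
As a 5×9 matrix over Z this has rank 4, with invariant factors (1,1,1,1).

∂_2: C_2 → C_1 acts by ∂[p,q,r] = [q,r] − [p,r] + [p,q]. For instance
  ∂[1,3,5] = [3,5] − [1,5] + [1,3],
  ∂[1,2,5] = [2,5] − [1,5] + [1,2].
As a 9×6 matrix over Z this has rank 5, with invariant factors (1,1,1,1,1).

Reading off H_k = ker ∂_k / im ∂_{k+1}:

  H_0: rank C_0 − rank ∂_1 = 5 − 4 = 1, and the invariant factors of ∂_1 are all 1, so H_0 ≅ Z.
  H_1: rank ker ∂_1 − rank ∂_2 = (9 − 4) − 5 = 0, and the invariant factors of ∂_2 are all 1, so H_1 ≅ 0.
  H_2: rank ker ∂_2 − rank ∂_3 = (6 − 5) − 0 = 1, and there is no ∂_3, so H_2 ≅ Z.

As a check, the Euler characteristic is 5 − 9 + 6 = 2, which agrees with 1 − 0 + 1 = 2.

H_0 = Z,  H_1 = 0,  H_2 = Z.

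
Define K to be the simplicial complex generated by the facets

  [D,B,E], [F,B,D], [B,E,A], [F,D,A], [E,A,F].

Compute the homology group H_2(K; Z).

We work with the vertex ordering A < B < D < E < F. The simplices of K, each written with vertices in increasing order, are:

  0-simplices (5): A, B, D, E, F
  1-simplices (10): AB, AD, AE, AF, BD, BE, BF, DE, DF, EF
  2-simplices (5): ABE, ADF, AEF, BDE, BDF

giving chain groups C_0 ≅ Z^5, C_1 ≅ Z^10, C_2 ≅ Z^5.

The boundary map ∂_1: C_1 → C_0 sends each edge [p,q] (with p < q) to q − p. For instance
  ∂AB = B − A.
This gives a 5×10 integer matrix of rank 4; reducing to Smith normal form yields diagonal entries (1,1,1,1).

The boundary map ∂_2: C_2 → C_1 maps a triangle to the signed sum of its edges. For instance
  ∂AEF = EF − AF + AE,
  ∂ABE = BE − AE + AB.
The 10×5 boundary matrix has rank 5 and Smith normal form diag(1,1,1,1,1).

Now H_k = ker ∂_k / im ∂_{k+1}, so:

  H_2: rank ker ∂_2 − rank ∂_3 = (5 − 5) − 0 = 0, and there is no ∂_3, so H_2 ≅ 0.

H_2 ≅ 0.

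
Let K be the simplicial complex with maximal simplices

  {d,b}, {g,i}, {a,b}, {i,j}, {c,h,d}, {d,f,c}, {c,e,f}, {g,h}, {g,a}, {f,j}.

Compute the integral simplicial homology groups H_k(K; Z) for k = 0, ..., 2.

K has 10 vertices, 14 edges, 3 triangles.
rank ∂_0 = 0, rank ∂_1 = 9 ⇒ b_0 = 10 − 0 − 9 = 1; all invariant factors of ∂_1 are 1 so no torsion. So H_0 = Z.
rank ∂_1 = 9, rank ∂_2 = 3 ⇒ b_1 = 14 − 9 − 3 = 2; all invariant factors of ∂_2 are 1 so no torsion. So H_1 = Z^2.
rank ∂_2 = 3, rank ∂_3 = 0 ⇒ b_2 = 3 − 3 − 0 = 0. So H_2 = 0.

H_0 ≅ Z,  H_1 ≅ Z^2,  H_2 = 0.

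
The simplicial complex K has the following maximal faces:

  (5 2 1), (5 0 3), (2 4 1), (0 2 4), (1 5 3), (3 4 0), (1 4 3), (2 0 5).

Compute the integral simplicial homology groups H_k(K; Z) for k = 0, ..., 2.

H_0 ≅ Z,  H_1 = 0,  H_2 ≅ Z.

Fix the vertex order 0 < 1 < 2 < 3 < 4 < 5 and write every simplex with vertices in increasing order. Then dim K = 2 and the simplices of K are:

  0-simplices (6): [0], [1], [2], [3], [4], [5]
  1-simplices (12): [0,2], [0,3], [0,4], [0,5], [1,2], [1,3], [1,4], [1,5], [2,4], [2,5], [3,4], [3,5]
  2-simplices (8): [0,2,4], [0,2,5], [0,3,4], [0,3,5], [1,2,4], [1,2,5], [1,3,4], [1,3,5]

Hence C_0 ≅ Z^6, C_1 ≅ Z^12, C_2 ≅ Z^8.

∂_1: C_1 → C_0 is given by ∂[p,q] = [q] − [p].
As a 6×12 matrix over Z this has rank 5, with invariant factors (1,1,1,1,1).

Boundary ∂_2: C_2 → C_1 acts by ∂[p,q,r] = [q,r] − [p,r] + [p,q]. For instance
  ∂[0,2,5] = [2,5] − [0,5] + [0,2],
  ∂[1,3,4] = [3,4] − [1,4] + [1,3].
The resulting 12×8 matrix has rank 7, and its Smith normal form has invariant factors (1,1,1,1,1,1,1).

Now H_k = ker ∂_k / im ∂_{k+1}, so:

  H_0: rank C_0 − rank ∂_1 = 6 − 5 = 1, and the invariant factors of ∂_1 are all 1, so H_0 = Z.
  H_1: rank ker ∂_1 − rank ∂_2 = (12 − 5) − 7 = 0, and the invariant factors of ∂_2 are all 1, so H_1 = 0.
  H_2: rank ker ∂_2 − rank ∂_3 = (8 − 7) − 0 = 1, and there is no ∂_3, so H_2 = Z.

(K is a triangulation of the 2-sphere S^2.)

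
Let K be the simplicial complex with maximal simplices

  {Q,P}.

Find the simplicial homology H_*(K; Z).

H_0 ≅ Z,  H_1 = 0.

Order the vertices as P < Q. Listing each simplex with vertices in this order, K has dimension 1 with simplices:

  0-simplices (2): P, Q
  1-simplices (1): PQ

Hence C_0 ≅ Z^2, C_1 ≅ Z^1.

∂_1: C_1 → C_0 sends each edge [p,q] (with p < q) to q − p. For instance
  ∂PQ = Q − P.
As a 2×1 matrix over Z this has rank 1, with invariant factors (1).

From H_k ≅ ker(∂_k) / im(∂_{k+1}) we obtain:

  H_0: rank C_0 − rank ∂_1 = 2 − 1 = 1, and the invariant factors of ∂_1 are all 1, so H_0 = Z.
  H_1: rank ker ∂_1 − rank ∂_2 = (1 − 1) − 0 = 0, and there is no ∂_2, so H_1 = 0.

As a check, the Euler characteristic is 2 − 1 = 1, which agrees with 1 − 0 = 1.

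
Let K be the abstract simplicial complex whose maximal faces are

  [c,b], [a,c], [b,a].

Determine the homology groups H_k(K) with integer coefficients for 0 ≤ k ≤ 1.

Fix the vertex order a < b < c and write every simplex with vertices in increasing order. Then dim K = 1 and the simplices of K are:

  0-simplices (3): a, b, c
  1-simplices (3): ab, ac, bc

giving chain groups C_0 ≅ Z^3, C_1 ≅ Z^3.

The boundary map ∂_1: C_1 → C_0 is given by ∂[p,q] = [q] − [p].
The 3×3 boundary matrix has rank 2 and Smith normal form diag(1,1).

Now H_k = ker ∂_k / im ∂_{k+1}, so:

  H_0: rank C_0 − rank ∂_1 = 3 − 2 = 1, and the invariant factors of ∂_1 are all 1, so H_0 = Z.
  H_1: rank ker ∂_1 − rank ∂_2 = (3 − 2) − 0 = 1, and there is no ∂_2, so H_1 = Z.

As a check, the Euler characteristic is 3 − 3 = 0, which agrees with 1 − 1 = 0.
(K is a triangulation of the circle S^1.)

H_0 = Z,  H_1 = Z.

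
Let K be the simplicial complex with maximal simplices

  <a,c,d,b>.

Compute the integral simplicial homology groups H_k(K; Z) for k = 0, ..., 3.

H_0 ≅ Z,  H_1 = 0,  H_2 = 0,  H_3 = 0.

Take the total order a < b < c < d on the vertex set. Then K (dimension 3) consists of the simplices:

  0-simplices (4): a, b, c, d
  1-simplices (6): ab, ac, ad, bc, bd, cd
  2-simplices (4): abc, abd, acd, bcd
  3-simplices (1): abcd

Hence C_0 ≅ Z^4, C_1 ≅ Z^6, C_2 ≅ Z^4, C_3 ≅ Z^1.

The boundary map ∂_1: C_1 → C_0 is given by ∂[p,q] = [q] − [p]. For instance
  ∂ab = b − a.
This gives a 4×6 integer matrix of rank 3; reducing to Smith normal form yields diagonal entries (1,1,1).

∂_2: C_2 → C_1 sends each 2-simplex [p,q,r] to [q,r] − [p,r] + [p,q]. For instance
  ∂abd = bd − ad + ab,
  ∂abc = bc − ac + ab.
The resulting 6×4 matrix has rank 3, and its Smith normal form has invariant factors (1,1,1).

The boundary map ∂_3: C_3 → C_2 sends each 3-simplex σ to the alternating sum Σ_i (−1)^i (σ with its i-th vertex removed). For instance
  ∂abcd = bcd − acd + abd − abc.
The resulting 4×1 matrix has rank 1, and its Smith normal form has invariant factors (1).

Now H_k = ker ∂_k / im ∂_{k+1}, so:

  H_0: rank C_0 − rank ∂_1 = 4 − 3 = 1, and the invariant factors of ∂_1 are all 1, so H_0 ≅ Z.
  H_1: rank ker ∂_1 − rank ∂_2 = (6 − 3) − 3 = 0, and the invariant factors of ∂_2 are all 1, so H_1 ≅ 0.
  H_2: rank ker ∂_2 − rank ∂_3 = (4 − 3) − 1 = 0, and the invariant factors of ∂_3 are all 1, so H_2 ≅ 0.
  H_3: rank ker ∂_3 − rank ∂_4 = (1 − 1) − 0 = 0, and there is no ∂_4, so H_3 ≅ 0.

(K is a triangulation of the 3-simplex.)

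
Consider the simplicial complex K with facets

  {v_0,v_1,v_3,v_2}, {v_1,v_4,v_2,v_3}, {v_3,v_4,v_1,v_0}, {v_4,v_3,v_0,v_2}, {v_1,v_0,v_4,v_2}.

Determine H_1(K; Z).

Order the vertices as v_0 < v_1 < v_2 < v_3 < v_4. Listing each simplex with vertices in this order, K has dimension 3 with simplices:

  0-simplices (5): [v_0], [v_1], [v_2], [v_3], [v_4]
  1-simplices (10): [v_0,v_1], [v_0,v_2], [v_0,v_3], [v_0,v_4], [v_1,v_2], [v_1,v_3], [v_1,v_4], [v_2,v_3], [v_2,v_4], [v_3,v_4]
  2-simplices (10): [v_0,v_1,v_2], [v_0,v_1,v_3], [v_0,v_1,v_4], [v_0,v_2,v_3], [v_0,v_2,v_4], [v_0,v_3,v_4], [v_1,v_2,v_3], [v_1,v_2,v_4], [v_1,v_3,v_4], [v_2,v_3,v_4]
  3-simplices (5): [v_0,v_1,v_2,v_3], [v_0,v_1,v_2,v_4], [v_0,v_1,v_3,v_4], [v_0,v_2,v_3,v_4], [v_1,v_2,v_3,v_4]

Hence C_0 ≅ Z^5, C_1 ≅ Z^10, C_2 ≅ Z^10, C_3 ≅ Z^5.

∂_1: C_1 → C_0 sends each edge [p,q] (with p < q) to q − p. For instance
  ∂[v_3,v_4] = [v_4] − [v_3].
As a 5×10 matrix over Z this has rank 4, with invariant factors (1,1,1,1).

∂_2: C_2 → C_1 sends each 2-simplex [p,q,r] to [q,r] − [p,r] + [p,q]. For instance
  ∂[v_0,v_2,v_4] = [v_2,v_4] − [v_0,v_4] + [v_0,v_2],
  ∂[v_0,v_1,v_4] = [v_1,v_4] − [v_0,v_4] + [v_0,v_1].
The 10×10 boundary matrix has rank 6 and Smith normal form diag(1,1,1,1,1,1).

∂_3: C_3 → C_2 sends each 3-simplex σ to the alternating sum Σ_i (−1)^i (σ with its i-th vertex removed). For instance
  ∂[v_0,v_2,v_3,v_4] = [v_2,v_3,v_4] − [v_0,v_3,v_4] + [v_0,v_2,v_4] − [v_0,v_2,v_3],
  ∂[v_1,v_2,v_3,v_4] = [v_2,v_3,v_4] − [v_1,v_3,v_4] + [v_1,v_2,v_4] − [v_1,v_2,v_3].
The resulting 10×5 matrix has rank 4, and its Smith normal form has invariant factors (1,1,1,1).

Now H_k = ker ∂_k / im ∂_{k+1}, so:

  H_1: rank ker ∂_1 − rank ∂_2 = (10 − 4) − 6 = 0, and the invariant factors of ∂_2 are all 1, so H_1 ≅ 0.

H_1 = 0.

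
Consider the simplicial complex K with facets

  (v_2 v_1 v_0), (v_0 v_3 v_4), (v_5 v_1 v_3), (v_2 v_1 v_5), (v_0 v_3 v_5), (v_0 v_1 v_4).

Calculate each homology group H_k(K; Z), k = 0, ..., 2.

Fix the vertex order v_0 < v_1 < v_2 < v_3 < v_4 < v_5 and write every simplex with vertices in increasing order. Then dim K = 2 and the simplices of K are:

  0-simplices (6): [v_0], [v_1], [v_2], [v_3], [v_4], [v_5]
  1-simplices (12): [v_0,v_1], [v_0,v_2], [v_0,v_3], [v_0,v_4], [v_0,v_5], [v_1,v_2], [v_1,v_3], [v_1,v_4], [v_1,v_5], [v_2,v_5], [v_3,v_4], [v_3,v_5]
  2-simplices (6): [v_0,v_1,v_2], [v_0,v_1,v_4], [v_0,v_3,v_4], [v_0,v_3,v_5], [v_1,v_2,v_5], [v_1,v_3,v_5]

Hence C_0 ≅ Z^6, C_1 ≅ Z^12, C_2 ≅ Z^6.

The boundary map ∂_1: C_1 → C_0 is given by ∂[p,q] = [q] − [p]. For instance
  ∂[v_0,v_4] = [v_4] − [v_0].
The resulting 6×12 matrix has rank 5, and its Smith normal form has invariant factors (1,1,1,1,1).

The boundary map ∂_2: C_2 → C_1 acts by ∂[p,q,r] = [q,r] − [p,r] + [p,q]. For instance
  ∂[v_0,v_1,v_2] = [v_1,v_2] − [v_0,v_2] + [v_0,v_1],
  ∂[v_1,v_3,v_5] = [v_3,v_5] − [v_1,v_5] + [v_1,v_3].
This gives a 12×6 integer matrix of rank 6; reducing to Smith normal form yields diagonal entries (1,1,1,1,1,1).

Now H_k = ker ∂_k / im ∂_{k+1}, so:

  H_0: rank C_0 − rank ∂_1 = 6 − 5 = 1, and the invariant factors of ∂_1 are all 1, so H_0 ≅ Z.
  H_1: rank ker ∂_1 − rank ∂_2 = (12 − 5) − 6 = 1, and the invariant factors of ∂_2 are all 1, so H_1 ≅ Z.
  H_2: rank ker ∂_2 − rank ∂_3 = (6 − 6) − 0 = 0, and there is no ∂_3, so H_2 ≅ 0.

As a check, the Euler characteristic is 6 − 12 + 6 = 0, which agrees with 1 − 1 + 0 = 0.
(K is a triangulation of the cylinder S^1 x I.)

H_0 ≅ Z,  H_1 ≅ Z,  H_2 = 0.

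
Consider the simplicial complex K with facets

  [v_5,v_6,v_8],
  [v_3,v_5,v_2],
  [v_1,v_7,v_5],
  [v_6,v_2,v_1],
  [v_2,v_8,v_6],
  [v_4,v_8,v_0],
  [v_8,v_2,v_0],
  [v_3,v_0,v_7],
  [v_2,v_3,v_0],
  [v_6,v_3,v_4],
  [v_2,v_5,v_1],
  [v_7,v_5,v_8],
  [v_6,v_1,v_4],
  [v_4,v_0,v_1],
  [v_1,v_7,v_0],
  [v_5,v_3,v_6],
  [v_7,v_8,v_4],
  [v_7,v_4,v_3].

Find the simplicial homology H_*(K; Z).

Fix the vertex order v_0 < v_1 < v_2 < v_3 < v_4 < v_5 < v_6 < v_7 < v_8 and write every simplex with vertices in increasing order. Then dim K = 2 and the simplices of K are:

  0-simplices (9): [v_0], [v_1], [v_2], [v_3], [v_4], [v_5], [v_6], [v_7], [v_8]
  1-simplices (27): (27 of them)
  2-simplices (18): (18 of them)

so the chain groups are C_0 ≅ Z^9, C_1 ≅ Z^27, C_2 ≅ Z^18.

The boundary map ∂_1: C_1 → C_0 maps an edge to its endpoints' difference, ∂[p,q] = q − p. For instance
  ∂[v_2,v_3] = [v_3] − [v_2].
The 9×27 boundary matrix has rank 8 and Smith normal form diag(1,1,1,1,1,1,1,1).

The boundary map ∂_2: C_2 → C_1 acts by ∂[p,q,r] = [q,r] − [p,r] + [p,q]. For instance
  ∂[v_4,v_7,v_8] = [v_7,v_8] − [v_4,v_8] + [v_4,v_7],
  ∂[v_3,v_4,v_7] = [v_4,v_7] − [v_3,v_7] + [v_3,v_4].
The 27×18 boundary matrix has rank 18 and Smith normal form diag(1,1,1,1,1,1,1,1,1,1,1,1,1,1,1,1,1,2).

Computing H_k = (kernel of ∂_k) / (image of ∂_{k+1}):

  H_0: rank C_0 − rank ∂_1 = 9 − 8 = 1, and the invariant factors of ∂_1 are all 1, so H_0 ≅ Z.
  H_1: rank ker ∂_1 − rank ∂_2 = (27 − 8) − 18 = 1, and ∂_2 has invariant factor 2 > 1, so H_1 ≅ Z × Z/2.
  H_2: rank ker ∂_2 − rank ∂_3 = (18 − 18) − 0 = 0, and there is no ∂_3, so H_2 ≅ 0.

As a check, the Euler characteristic is 9 − 27 + 18 = 0, which agrees with 1 − 1 + 0 = 0.
(K is a triangulation of the Klein bottle.)

H_0 ≅ Z,  H_1 ≅ Z × Z/2,  H_2 = 0.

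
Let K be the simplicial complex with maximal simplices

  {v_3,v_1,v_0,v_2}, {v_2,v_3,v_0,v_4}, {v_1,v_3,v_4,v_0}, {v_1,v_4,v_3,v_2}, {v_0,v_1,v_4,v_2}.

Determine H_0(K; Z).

H_0 = Z.

Fix the vertex order v_0 < v_1 < v_2 < v_3 < v_4 and write every simplex with vertices in increasing order. Then dim K = 3 and the simplices of K are:

  0-simplices (5): [v_0], [v_1], [v_2], [v_3], [v_4]
  1-simplices (10): [v_0,v_1], [v_0,v_2], [v_0,v_3], [v_0,v_4], [v_1,v_2], [v_1,v_3], [v_1,v_4], [v_2,v_3], [v_2,v_4], [v_3,v_4]
  2-simplices (10): [v_0,v_1,v_2], [v_0,v_1,v_3], [v_0,v_1,v_4], [v_0,v_2,v_3], [v_0,v_2,v_4], [v_0,v_3,v_4], [v_1,v_2,v_3], [v_1,v_2,v_4], [v_1,v_3,v_4], [v_2,v_3,v_4]
  3-simplices (5): [v_0,v_1,v_2,v_3], [v_0,v_1,v_2,v_4], [v_0,v_1,v_3,v_4], [v_0,v_2,v_3,v_4], [v_1,v_2,v_3,v_4]

Hence C_0 ≅ Z^5, C_1 ≅ Z^10, C_2 ≅ Z^10, C_3 ≅ Z^5.

The boundary map ∂_1: C_1 → C_0 sends each edge [p,q] (with p < q) to q − p. For instance
  ∂[v_1,v_2] = [v_2] − [v_1].
The resulting 5×10 matrix has rank 4, and its Smith normal form has invariant factors (1,1,1,1).

Boundary ∂_2: C_2 → C_1 maps a triangle to the signed sum of its edges. For instance
  ∂[v_2,v_3,v_4] = [v_3,v_4] − [v_2,v_4] + [v_2,v_3],
  ∂[v_1,v_3,v_4] = [v_3,v_4] − [v_1,v_4] + [v_1,v_3].
This gives a 10×10 integer matrix of rank 6; reducing to Smith normal form yields diagonal entries (1,1,1,1,1,1).

Boundary ∂_3: C_3 → C_2 sends each 3-simplex σ to the alternating sum Σ_i (−1)^i (σ with its i-th vertex removed). For instance
  ∂[v_1,v_2,v_3,v_4] = [v_2,v_3,v_4] − [v_1,v_3,v_4] + [v_1,v_2,v_4] − [v_1,v_2,v_3],
  ∂[v_0,v_1,v_3,v_4] = [v_1,v_3,v_4] − [v_0,v_3,v_4] + [v_0,v_1,v_4] − [v_0,v_1,v_3].
This gives a 10×5 integer matrix of rank 4; reducing to Smith normal form yields diagonal entries (1,1,1,1).

From H_k ≅ ker(∂_k) / im(∂_{k+1}) we obtain:

  H_0: rank C_0 − rank ∂_1 = 5 − 4 = 1, and the invariant factors of ∂_1 are all 1, so H_0 = Z.

(K is a triangulation of the 3-sphere S^3.)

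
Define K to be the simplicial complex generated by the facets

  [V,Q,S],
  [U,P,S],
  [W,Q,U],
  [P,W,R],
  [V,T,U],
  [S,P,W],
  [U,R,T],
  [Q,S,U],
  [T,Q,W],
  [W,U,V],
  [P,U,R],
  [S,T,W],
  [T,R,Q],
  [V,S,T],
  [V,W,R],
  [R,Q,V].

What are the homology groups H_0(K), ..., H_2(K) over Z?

H_0 = Z,  H_1 = Z^2,  H_2 = Z.

K has 8 vertices, 24 edges, 16 triangles.
rank ∂_0 = 0, rank ∂_1 = 7 ⇒ b_0 = 8 − 0 − 7 = 1; all invariant factors of ∂_1 are 1 so no torsion. So H_0 ≅ Z.
rank ∂_1 = 7, rank ∂_2 = 15 ⇒ b_1 = 24 − 7 − 15 = 2; all invariant factors of ∂_2 are 1 so no torsion. So H_1 ≅ Z^2.
rank ∂_2 = 15, rank ∂_3 = 0 ⇒ b_2 = 16 − 15 − 0 = 1. So H_2 ≅ Z.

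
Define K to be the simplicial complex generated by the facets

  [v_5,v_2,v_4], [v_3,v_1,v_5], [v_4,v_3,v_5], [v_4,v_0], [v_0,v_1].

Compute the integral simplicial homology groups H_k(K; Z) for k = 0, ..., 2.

H_0 ≅ Z,  H_1 ≅ Z,  H_2 = 0.

Order the vertices as v_0 < v_1 < v_2 < v_3 < v_4 < v_5. Listing each simplex with vertices in this order, K has dimension 2 with simplices:

  0-simplices (6): [v_0], [v_1], [v_2], [v_3], [v_4], [v_5]
  1-simplices (9): [v_0,v_1], [v_0,v_4], [v_1,v_3], [v_1,v_5], [v_2,v_4], [v_2,v_5], [v_3,v_4], [v_3,v_5], [v_4,v_5]
  2-simplices (3): [v_1,v_3,v_5], [v_2,v_4,v_5], [v_3,v_4,v_5]

giving chain groups C_0 ≅ Z^6, C_1 ≅ Z^9, C_2 ≅ Z^3.

∂_1: C_1 → C_0 sends each edge [p,q] (with p < q) to q − p.
The resulting 6×9 matrix has rank 5, and its Smith normal form has invariant factors (1,1,1,1,1).

Boundary ∂_2: C_2 → C_1 maps a triangle to the signed sum of its edges. For instance
  ∂[v_3,v_4,v_5] = [v_4,v_5] − [v_3,v_5] + [v_3,v_4],
  ∂[v_1,v_3,v_5] = [v_3,v_5] − [v_1,v_5] + [v_1,v_3].
The resulting 9×3 matrix has rank 3, and its Smith normal form has invariant factors (1,1,1).

From H_k ≅ ker(∂_k) / im(∂_{k+1}) we obtain:

  H_0: rank C_0 − rank ∂_1 = 6 − 5 = 1, and the invariant factors of ∂_1 are all 1, so H_0 ≅ Z.
  H_1: rank ker ∂_1 − rank ∂_2 = (9 − 5) − 3 = 1, and the invariant factors of ∂_2 are all 1, so H_1 ≅ Z.
  H_2: rank ker ∂_2 − rank ∂_3 = (3 − 3) − 0 = 0, and there is no ∂_3, so H_2 ≅ 0.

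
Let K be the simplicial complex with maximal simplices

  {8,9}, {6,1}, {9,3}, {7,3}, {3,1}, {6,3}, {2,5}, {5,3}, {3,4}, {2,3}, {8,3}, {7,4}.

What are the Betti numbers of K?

b_0 = 1, b_1 = 4.

Order the vertices as 1 < 2 < 3 < 4 < 5 < 6 < 7 < 8 < 9. Listing each simplex with vertices in this order, K has dimension 1 with simplices:

  0-simplices (9): [1], [2], [3], [4], [5], [6], [7], [8], [9]
  1-simplices (12): [1,3], [1,6], [2,3], [2,5], [3,4], [3,5], [3,6], [3,7], [3,8], [3,9], [4,7], [8,9]

Hence C_0 ≅ Z^9, C_1 ≅ Z^12.

The boundary map ∂_1: C_1 → C_0 sends each edge [p,q] (with p < q) to q − p.
The 9×12 boundary matrix has rank 8 and Smith normal form diag(1,1,1,1,1,1,1,1).

Now H_k = ker ∂_k / im ∂_{k+1}, so:

  H_0: rank C_0 − rank ∂_1 = 9 − 8 = 1, and the invariant factors of ∂_1 are all 1, so H_0 ≅ Z.
  H_1: rank ker ∂_1 − rank ∂_2 = (12 − 8) − 0 = 4, and there is no ∂_2, so H_1 ≅ Z^4.

As a check, the Euler characteristic is 9 − 12 = -3, which agrees with 1 − 4 = -3.

Hence the Betti numbers are b_0 = 1, b_1 = 4.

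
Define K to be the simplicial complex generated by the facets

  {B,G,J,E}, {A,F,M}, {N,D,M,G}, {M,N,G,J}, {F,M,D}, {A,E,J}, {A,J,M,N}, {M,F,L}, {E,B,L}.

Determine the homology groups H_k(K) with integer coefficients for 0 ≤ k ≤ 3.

H_0 ≅ Z,  H_1 ≅ Z,  H_2 = 0,  H_3 = 0.

We work with the vertex ordering A < B < D < E < F < G < J < L < M < N. The simplices of K, each written with vertices in increasing order, are:

  0-simplices (10): A, B, D, E, F, G, J, L, M, N
  1-simplices (25): AE, AF, AJ, AM, AN, BE, BG, BJ, BL, DF, DG, DM, DN, EG, EJ, EL, FL, FM, GJ, GM, GN, JM, JN, LM, MN
  2-simplices (19): AEJ, AFM, AJM, AJN, AMN, BEG, BEJ, BEL, BGJ, DFM, DGM, DGN, DMN, EGJ, FLM, GJM, GJN, GMN, JMN
  3-simplices (4): AJMN, BEGJ, DGMN, GJMN

so the chain groups are C_0 ≅ Z^10, C_1 ≅ Z^25, C_2 ≅ Z^19, C_3 ≅ Z^4.

∂_1: C_1 → C_0 is given by ∂[p,q] = [q] − [p]. For instance
  ∂GN = N − G.
As a 10×25 matrix over Z this has rank 9, with invariant factors (1,1,1,1,1,1,1,1,1).

∂_2: C_2 → C_1 acts by ∂[p,q,r] = [q,r] − [p,r] + [p,q]. For instance
  ∂DFM = FM − DM + DF,
  ∂BEJ = EJ − BJ + BE.
The resulting 25×19 matrix has rank 15, and its Smith normal form has invariant factors (1,1,1,1,1,1,1,1,1,1,1,1,1,1,1).

Boundary ∂_3: C_3 → C_2 sends each 3-simplex σ to the alternating sum Σ_i (−1)^i (σ with its i-th vertex removed). For instance
  ∂DGMN = GMN − DMN + DGN − DGM,
  ∂BEGJ = EGJ − BGJ + BEJ − BEG.
As a 19×4 matrix over Z this has rank 4, with invariant factors (1,1,1,1).

Reading off H_k = ker ∂_k / im ∂_{k+1}:

  H_0: rank C_0 − rank ∂_1 = 10 − 9 = 1, and the invariant factors of ∂_1 are all 1, so H_0 = Z.
  H_1: rank ker ∂_1 − rank ∂_2 = (25 − 9) − 15 = 1, and the invariant factors of ∂_2 are all 1, so H_1 = Z.
  H_2: rank ker ∂_2 − rank ∂_3 = (19 − 15) − 4 = 0, and the invariant factors of ∂_3 are all 1, so H_2 = 0.
  H_3: rank ker ∂_3 − rank ∂_4 = (4 − 4) − 0 = 0, and there is no ∂_4, so H_3 = 0.

As a check, the Euler characteristic is 10 − 25 + 19 − 4 = 0, which agrees with 1 − 1 + 0 − 0 = 0.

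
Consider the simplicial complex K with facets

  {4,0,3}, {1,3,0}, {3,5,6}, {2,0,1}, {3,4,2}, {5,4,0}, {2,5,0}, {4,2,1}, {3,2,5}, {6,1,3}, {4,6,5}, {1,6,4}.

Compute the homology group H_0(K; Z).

Order the vertices as 0 < 1 < 2 < 3 < 4 < 5 < 6. Listing each simplex with vertices in this order, K has dimension 2 with simplices:

  0-simplices (7): [0], [1], [2], [3], [4], [5], [6]
  1-simplices (18): [0,1], [0,2], [0,3], [0,4], [0,5], [1,2], [1,3], [1,4], [1,6], [2,3], [2,4], [2,5], [3,4], [3,5], [3,6], [4,5], [4,6], [5,6]
  2-simplices (12): [0,1,2], [0,1,3], [0,2,5], [0,3,4], [0,4,5], [1,2,4], [1,3,6], [1,4,6], [2,3,4], [2,3,5], [3,5,6], [4,5,6]

so the chain groups are C_0 ≅ Z^7, C_1 ≅ Z^18, C_2 ≅ Z^12.

∂_1: C_1 → C_0 is given by ∂[p,q] = [q] − [p].
The 7×18 boundary matrix has rank 6 and Smith normal form diag(1,1,1,1,1,1).

Boundary ∂_2: C_2 → C_1 maps a triangle to the signed sum of its edges. For instance
  ∂[0,2,5] = [2,5] − [0,5] + [0,2],
  ∂[0,3,4] = [3,4] − [0,4] + [0,3].
This gives a 18×12 integer matrix of rank 12; reducing to Smith normal form yields diagonal entries (1,1,1,1,1,1,1,1,1,1,1,2).

From H_k ≅ ker(∂_k) / im(∂_{k+1}) we obtain:

  H_0: rank C_0 − rank ∂_1 = 7 − 6 = 1, and the invariant factors of ∂_1 are all 1, so H_0 ≅ Z.

H_0 ≅ Z.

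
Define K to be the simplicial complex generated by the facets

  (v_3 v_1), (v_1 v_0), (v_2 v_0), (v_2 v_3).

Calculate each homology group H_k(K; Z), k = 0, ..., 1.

H_0 ≅ Z,  H_1 ≅ Z.

Fix the vertex order v_0 < v_1 < v_2 < v_3 and write every simplex with vertices in increasing order. Then dim K = 1 and the simplices of K are:

  0-simplices (4): [v_0], [v_1], [v_2], [v_3]
  1-simplices (4): [v_0,v_1], [v_0,v_2], [v_1,v_3], [v_2,v_3]

giving chain groups C_0 ≅ Z^4, C_1 ≅ Z^4.

Boundary ∂_1: C_1 → C_0 sends each edge [p,q] (with p < q) to q − p.
The resulting 4×4 matrix has rank 3, and its Smith normal form has invariant factors (1,1,1).

Now H_k = ker ∂_k / im ∂_{k+1}, so:

  H_0: rank C_0 − rank ∂_1 = 4 − 3 = 1, and the invariant factors of ∂_1 are all 1, so H_0 = Z.
  H_1: rank ker ∂_1 − rank ∂_2 = (4 − 3) − 0 = 1, and there is no ∂_2, so H_1 = Z.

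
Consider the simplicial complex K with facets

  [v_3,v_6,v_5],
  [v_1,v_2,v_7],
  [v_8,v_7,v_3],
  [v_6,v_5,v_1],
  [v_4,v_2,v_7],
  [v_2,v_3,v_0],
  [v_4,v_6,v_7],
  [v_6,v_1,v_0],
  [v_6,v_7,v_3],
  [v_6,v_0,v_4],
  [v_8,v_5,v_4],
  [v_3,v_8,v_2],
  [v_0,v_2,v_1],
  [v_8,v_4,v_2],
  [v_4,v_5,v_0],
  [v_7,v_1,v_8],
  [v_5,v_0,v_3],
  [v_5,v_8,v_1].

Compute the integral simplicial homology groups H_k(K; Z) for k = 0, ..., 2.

H_0 ≅ Z,  H_1 ≅ Z ⊕ Z/2Z,  H_2 = 0.

Fix the vertex order v_0 < v_1 < v_2 < v_3 < v_4 < v_5 < v_6 < v_7 < v_8 and write every simplex with vertices in increasing order. Then dim K = 2 and the simplices of K are:

  0-simplices (9): [v_0], [v_1], [v_2], [v_3], [v_4], [v_5], [v_6], [v_7], [v_8]
  1-simplices (27): (27 of them)
  2-simplices (18): (18 of them)

giving chain groups C_0 ≅ Z^9, C_1 ≅ Z^27, C_2 ≅ Z^18.

∂_1: C_1 → C_0 is given by ∂[p,q] = [q] − [p]. For instance
  ∂[v_7,v_8] = [v_8] − [v_7].
This gives a 9×27 integer matrix of rank 8; reducing to Smith normal form yields diagonal entries (1,1,1,1,1,1,1,1).

The boundary map ∂_2: C_2 → C_1 maps a triangle to the signed sum of its edges. For instance
  ∂[v_1,v_7,v_8] = [v_7,v_8] − [v_1,v_8] + [v_1,v_7],
  ∂[v_2,v_3,v_8] = [v_3,v_8] − [v_2,v_8] + [v_2,v_3].
This gives a 27×18 integer matrix of rank 18; reducing to Smith normal form yields diagonal entries (1,1,1,1,1,1,1,1,1,1,1,1,1,1,1,1,1,2).

Computing H_k = (kernel of ∂_k) / (image of ∂_{k+1}):

  H_0: rank C_0 − rank ∂_1 = 9 − 8 = 1, and the invariant factors of ∂_1 are all 1, so H_0 ≅ Z.
  H_1: rank ker ∂_1 − rank ∂_2 = (27 − 8) − 18 = 1, and ∂_2 has invariant factor 2 > 1, so H_1 ≅ Z ⊕ Z/2Z.
  H_2: rank ker ∂_2 − rank ∂_3 = (18 − 18) − 0 = 0, and there is no ∂_3, so H_2 ≅ 0.

(K is a triangulation of the Klein bottle.)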